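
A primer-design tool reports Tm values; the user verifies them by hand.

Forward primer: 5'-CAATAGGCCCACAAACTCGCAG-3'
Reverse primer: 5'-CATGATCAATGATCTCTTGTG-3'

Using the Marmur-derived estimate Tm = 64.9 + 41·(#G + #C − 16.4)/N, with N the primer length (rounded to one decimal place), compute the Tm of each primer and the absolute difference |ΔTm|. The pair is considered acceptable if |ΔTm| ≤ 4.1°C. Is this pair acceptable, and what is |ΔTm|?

|ΔTm| = 8.2°C; the pair is not acceptable.

Forward: G+C = 12, N = 22 → Tm = 64.9 + 41·(12 − 16.4)/22 = 56.7°C.
Reverse: G+C = 8, N = 21 → Tm = 64.9 + 41·(8 − 16.4)/21 = 48.5°C.
|ΔTm| = |56.7 − 48.5| = 8.2°C, > 4.1°C.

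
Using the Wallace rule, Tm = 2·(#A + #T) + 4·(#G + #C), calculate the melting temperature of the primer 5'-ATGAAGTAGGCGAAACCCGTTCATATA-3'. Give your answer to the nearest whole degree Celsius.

76°C

Base counts: A=10, T=6, G=6, C=5 (length 27).
Tm = 2·(10+6) + 4·(6+5) = 2·16 + 4·11 = 32 + 44 = 76°C.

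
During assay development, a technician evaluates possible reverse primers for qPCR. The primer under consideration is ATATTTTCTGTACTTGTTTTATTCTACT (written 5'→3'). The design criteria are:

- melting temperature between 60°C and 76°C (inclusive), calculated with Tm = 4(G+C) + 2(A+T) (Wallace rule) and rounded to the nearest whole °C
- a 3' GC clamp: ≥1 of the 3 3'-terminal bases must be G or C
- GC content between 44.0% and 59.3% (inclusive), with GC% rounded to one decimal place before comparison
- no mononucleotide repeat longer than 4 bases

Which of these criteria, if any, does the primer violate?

Fails: GC content.

Base counts: A=5, T=17, G=2, C=4 (length 28).
Tm: Tm = 2·22 + 4·6 = 68°C ✓
GC clamp: 3' end ACT has 1 G/C ✓
GC content: GC 6/28 = 21.4%, outside 44.0–59.3% ✗
homopolymer run: longest run = 4 ✓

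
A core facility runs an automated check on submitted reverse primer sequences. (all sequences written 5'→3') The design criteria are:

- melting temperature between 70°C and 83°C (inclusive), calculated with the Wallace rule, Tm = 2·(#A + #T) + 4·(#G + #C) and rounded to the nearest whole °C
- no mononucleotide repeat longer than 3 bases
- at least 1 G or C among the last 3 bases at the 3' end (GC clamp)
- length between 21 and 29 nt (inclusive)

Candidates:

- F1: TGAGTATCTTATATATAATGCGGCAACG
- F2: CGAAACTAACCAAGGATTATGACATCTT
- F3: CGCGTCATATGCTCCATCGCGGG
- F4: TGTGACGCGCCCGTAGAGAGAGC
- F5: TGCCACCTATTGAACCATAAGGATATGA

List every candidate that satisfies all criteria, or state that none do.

F1, F2, F3, F4 and F5.

F1 (28 nt, A=9 T=9 G=6 C=4): Tm = 2·18 + 4·10 = 76°C ✓; longest run = 2 ✓; 3' end ACG has 2 G/C ✓; length 28 ✓ — passes.
F2 (28 nt, A=11 T=7 G=4 C=6): Tm = 2·18 + 4·10 = 76°C ✓; longest run = 3 ✓; 3' end CTT has 1 G/C ✓; length 28 ✓ — passes.
F3 (23 nt, A=3 T=5 G=7 C=8): Tm = 2·8 + 4·15 = 76°C ✓; longest run = 3 ✓; 3' end GGG has 3 G/C ✓; length 23 ✓ — passes.
F4 (23 nt, A=5 T=3 G=9 C=6): Tm = 2·8 + 4·15 = 76°C ✓; longest run = 3 ✓; 3' end AGC has 2 G/C ✓; length 23 ✓ — passes.
F5 (28 nt, A=10 T=7 G=5 C=6): Tm = 2·17 + 4·11 = 78°C ✓; longest run = 2 ✓; 3' end TGA has 1 G/C ✓; length 28 ✓ — passes.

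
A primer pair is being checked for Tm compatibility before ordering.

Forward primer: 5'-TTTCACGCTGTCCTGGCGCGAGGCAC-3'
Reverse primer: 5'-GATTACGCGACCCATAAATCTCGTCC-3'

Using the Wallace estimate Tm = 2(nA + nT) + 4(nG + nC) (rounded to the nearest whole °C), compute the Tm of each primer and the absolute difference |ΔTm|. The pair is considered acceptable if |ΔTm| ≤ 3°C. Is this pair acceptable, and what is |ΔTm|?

Forward: A=3 T=6 G=8 C=9 → Tm = 2·9 + 4·17 = 86°C.
Reverse: A=7 T=6 G=4 C=9 → Tm = 2·13 + 4·13 = 78°C.
|ΔTm| = |86 − 78| = 8°C, > 3°C.

|ΔTm| = 8°C; the pair is not acceptable.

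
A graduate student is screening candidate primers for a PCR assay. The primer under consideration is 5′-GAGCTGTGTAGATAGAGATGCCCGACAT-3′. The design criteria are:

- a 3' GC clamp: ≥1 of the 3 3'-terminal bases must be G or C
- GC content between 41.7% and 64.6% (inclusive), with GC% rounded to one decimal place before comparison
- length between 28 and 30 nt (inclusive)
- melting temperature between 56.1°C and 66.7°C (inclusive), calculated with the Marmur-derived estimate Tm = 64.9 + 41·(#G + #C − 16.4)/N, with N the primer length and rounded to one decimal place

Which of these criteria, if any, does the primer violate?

Base counts: A=8, T=6, G=9, C=5 (length 28).
GC clamp: 3' end CAT has 1 G/C ✓
GC content: GC 14/28 = 50.0% ✓
length: length 28 ✓
Tm: Tm = 64.9 + 41·(14 − 16.4)/28 = 61.4°C ✓

Meets all criteria.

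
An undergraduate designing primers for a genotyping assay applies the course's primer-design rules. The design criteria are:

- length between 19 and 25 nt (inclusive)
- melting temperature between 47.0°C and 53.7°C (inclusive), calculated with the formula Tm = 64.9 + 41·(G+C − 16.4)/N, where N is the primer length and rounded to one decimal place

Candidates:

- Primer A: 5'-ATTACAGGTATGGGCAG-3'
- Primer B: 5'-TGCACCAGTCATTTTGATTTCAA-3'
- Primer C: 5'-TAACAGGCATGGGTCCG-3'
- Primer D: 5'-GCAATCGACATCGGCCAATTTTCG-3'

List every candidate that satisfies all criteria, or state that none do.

Primer B only.

Primer A (17 nt, A=5 T=4 G=6 C=2): length 17, outside 19–25 ✗; Tm = 64.9 + 41·(8 − 16.4)/17 = 44.6°C, outside 47.0–53.7°C ✗ — fails.
Primer B (23 nt, A=6 T=9 G=3 C=5): length 23 ✓; Tm = 64.9 + 41·(8 − 16.4)/23 = 49.9°C ✓ — passes.
Primer C (17 nt, A=4 T=3 G=6 C=4): length 17, outside 19–25 ✗; Tm = 64.9 + 41·(10 − 16.4)/17 = 49.5°C ✓ — fails.
Primer D (24 nt, A=6 T=6 G=5 C=7): length 24 ✓; Tm = 64.9 + 41·(12 − 16.4)/24 = 57.4°C, outside 47.0–53.7°C ✗ — fails.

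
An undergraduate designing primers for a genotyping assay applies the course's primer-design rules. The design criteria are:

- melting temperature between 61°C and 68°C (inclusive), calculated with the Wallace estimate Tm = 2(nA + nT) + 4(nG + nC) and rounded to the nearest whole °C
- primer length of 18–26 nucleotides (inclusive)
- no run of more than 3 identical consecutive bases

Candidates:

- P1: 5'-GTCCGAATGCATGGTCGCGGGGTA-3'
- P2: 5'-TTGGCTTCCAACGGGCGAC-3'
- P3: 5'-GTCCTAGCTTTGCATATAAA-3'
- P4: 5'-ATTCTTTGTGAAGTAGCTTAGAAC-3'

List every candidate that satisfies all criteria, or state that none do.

P1 (24 nt, A=4 T=5 G=10 C=5): Tm = 2·9 + 4·15 = 78°C, outside 61–68°C ✗; length 24 ✓; longest run = 4, exceeds 3 ✗ — fails.
P2 (19 nt, A=3 T=4 G=6 C=6): Tm = 2·7 + 4·12 = 62°C ✓; length 19 ✓; longest run = 3 ✓ — passes.
P3 (20 nt, A=6 T=7 G=3 C=4): Tm = 2·13 + 4·7 = 54°C, outside 61–68°C ✗; length 20 ✓; longest run = 3 ✓ — fails.
P4 (24 nt, A=7 T=9 G=5 C=3): Tm = 2·16 + 4·8 = 64°C ✓; length 24 ✓; longest run = 3 ✓ — passes.

P2 and P4.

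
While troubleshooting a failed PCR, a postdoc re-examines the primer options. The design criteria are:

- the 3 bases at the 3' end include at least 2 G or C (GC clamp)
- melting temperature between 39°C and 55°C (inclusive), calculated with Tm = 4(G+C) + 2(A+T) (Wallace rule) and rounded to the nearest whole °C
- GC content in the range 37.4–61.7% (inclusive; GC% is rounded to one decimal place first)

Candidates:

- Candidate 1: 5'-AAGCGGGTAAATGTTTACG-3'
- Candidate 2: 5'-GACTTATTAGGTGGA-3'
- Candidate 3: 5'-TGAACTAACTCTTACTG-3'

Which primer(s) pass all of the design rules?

Candidate 1 and Candidate 2.

Candidate 1 (19 nt, A=6 T=5 G=6 C=2): 3' end ACG has 2 G/C ✓; Tm = 2·11 + 4·8 = 54°C ✓; GC 8/19 = 42.1% ✓ — passes.
Candidate 2 (15 nt, A=4 T=5 G=5 C=1): 3' end GGA has 2 G/C ✓; Tm = 2·9 + 4·6 = 42°C ✓; GC 6/15 = 40.0% ✓ — passes.
Candidate 3 (17 nt, A=5 T=6 G=2 C=4): 3' end CTG has 2 G/C ✓; Tm = 2·11 + 4·6 = 46°C ✓; GC 6/17 = 35.3%, outside 37.4–61.7% ✗ — fails.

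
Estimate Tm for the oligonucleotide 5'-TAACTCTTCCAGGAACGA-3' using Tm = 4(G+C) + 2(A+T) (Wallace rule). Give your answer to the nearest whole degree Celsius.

Base counts: A=6, T=4, G=3, C=5 (length 18).
Tm = 2·(6+4) + 4·(3+5) = 2·10 + 4·8 = 20 + 32 = 52°C.

52°C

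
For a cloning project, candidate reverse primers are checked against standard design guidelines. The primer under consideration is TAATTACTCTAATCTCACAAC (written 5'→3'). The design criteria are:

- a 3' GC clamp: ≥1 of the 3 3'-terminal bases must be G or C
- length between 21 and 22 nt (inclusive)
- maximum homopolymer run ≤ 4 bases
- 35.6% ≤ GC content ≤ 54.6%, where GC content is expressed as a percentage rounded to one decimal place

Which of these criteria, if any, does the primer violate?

Base counts: A=8, T=7, G=0, C=6 (length 21).
GC clamp: 3' end AAC has 1 G/C ✓
length: length 21 ✓
homopolymer run: longest run = 2 ✓
GC content: GC 6/21 = 28.6%, outside 35.6–54.6% ✗

Fails: GC content.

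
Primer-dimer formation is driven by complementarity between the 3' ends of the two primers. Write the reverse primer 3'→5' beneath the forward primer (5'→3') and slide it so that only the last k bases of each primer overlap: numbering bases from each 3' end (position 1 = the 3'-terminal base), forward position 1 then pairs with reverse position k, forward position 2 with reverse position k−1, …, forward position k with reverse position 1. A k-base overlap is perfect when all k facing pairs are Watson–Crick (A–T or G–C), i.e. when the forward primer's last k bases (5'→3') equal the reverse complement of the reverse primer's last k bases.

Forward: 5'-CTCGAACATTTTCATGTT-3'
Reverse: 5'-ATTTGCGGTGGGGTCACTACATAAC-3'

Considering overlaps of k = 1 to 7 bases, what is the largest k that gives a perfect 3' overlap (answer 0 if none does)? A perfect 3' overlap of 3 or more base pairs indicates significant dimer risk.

Longest perfect overlap: 3 complementary base pairs; significant dimer risk (threshold 3).

Last 7 bases (5'→3') — forward …TCATGTT, reverse …ACATAAC.
Reverse complement of the reverse primer's last 7 bases: GTTATGT; its first k bases are the reverse complement of the reverse primer's last k bases, so a perfect k-base overlap needs the forward primer's last k bases to equal them.
Comparing (forward last k vs required): k=1: T vs G ✗; k=2: TT vs GT ✗; k=3: GTT vs GTT ✓; k=4: TGTT vs GTTA ✗; k=5: ATGTT vs GTTAT ✗; k=6: CATGTT vs GTTATG ✗; k=7: TCATGTT vs GTTATGT ✗.
Only k = 3 is perfect, so the longest perfect 3' overlap is 3.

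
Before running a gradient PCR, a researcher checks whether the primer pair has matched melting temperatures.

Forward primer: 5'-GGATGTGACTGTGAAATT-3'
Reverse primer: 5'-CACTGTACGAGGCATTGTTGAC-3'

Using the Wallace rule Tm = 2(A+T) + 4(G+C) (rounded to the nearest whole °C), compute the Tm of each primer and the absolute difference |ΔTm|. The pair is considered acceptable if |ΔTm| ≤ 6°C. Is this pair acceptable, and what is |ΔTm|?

|ΔTm| = 16°C; the pair is not acceptable.

Forward: A=5 T=6 G=6 C=1 → Tm = 2·11 + 4·7 = 50°C.
Reverse: A=5 T=6 G=6 C=5 → Tm = 2·11 + 4·11 = 66°C.
|ΔTm| = |50 − 66| = 16°C, > 6°C.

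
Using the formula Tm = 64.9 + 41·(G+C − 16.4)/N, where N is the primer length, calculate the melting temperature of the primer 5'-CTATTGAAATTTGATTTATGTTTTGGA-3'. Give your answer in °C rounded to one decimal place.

Base counts: A=7, T=14, G=5, C=1; G+C = 6, N = 27.
Tm = 64.9 + 41·(6 − 16.4)/27 = 64.9 + -426.40/27 = 49.1°C.

49.1°C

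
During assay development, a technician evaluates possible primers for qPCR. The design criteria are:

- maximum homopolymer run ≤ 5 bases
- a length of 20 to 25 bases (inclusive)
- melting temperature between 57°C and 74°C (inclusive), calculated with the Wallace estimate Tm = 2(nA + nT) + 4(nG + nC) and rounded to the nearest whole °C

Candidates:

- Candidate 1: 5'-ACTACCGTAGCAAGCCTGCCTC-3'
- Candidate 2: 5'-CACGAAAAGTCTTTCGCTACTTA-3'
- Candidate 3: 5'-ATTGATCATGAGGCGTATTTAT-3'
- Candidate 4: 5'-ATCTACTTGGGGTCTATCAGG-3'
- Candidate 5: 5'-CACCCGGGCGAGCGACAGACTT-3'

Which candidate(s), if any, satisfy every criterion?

Candidate 1 (22 nt, A=5 T=4 G=4 C=9): longest run = 2 ✓; length 22 ✓; Tm = 2·9 + 4·13 = 70°C ✓ — passes.
Candidate 2 (23 nt, A=7 T=7 G=3 C=6): longest run = 4 ✓; length 23 ✓; Tm = 2·14 + 4·9 = 64°C ✓ — passes.
Candidate 3 (22 nt, A=6 T=9 G=5 C=2): longest run = 3 ✓; length 22 ✓; Tm = 2·15 + 4·7 = 58°C ✓ — passes.
Candidate 4 (21 nt, A=4 T=7 G=6 C=4): longest run = 4 ✓; length 21 ✓; Tm = 2·11 + 4·10 = 62°C ✓ — passes.
Candidate 5 (22 nt, A=5 T=2 G=7 C=8): longest run = 3 ✓; length 22 ✓; Tm = 2·7 + 4·15 = 74°C ✓ — passes.

Candidate 1, Candidate 2, Candidate 3, Candidate 4 and Candidate 5.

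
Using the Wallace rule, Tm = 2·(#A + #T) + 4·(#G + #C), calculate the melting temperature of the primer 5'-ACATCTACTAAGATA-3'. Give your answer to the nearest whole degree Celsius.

38°C

Base counts: A=7, T=4, G=1, C=3 (length 15).
Tm = 2·(7+4) + 4·(1+3) = 2·11 + 4·4 = 22 + 16 = 38°C.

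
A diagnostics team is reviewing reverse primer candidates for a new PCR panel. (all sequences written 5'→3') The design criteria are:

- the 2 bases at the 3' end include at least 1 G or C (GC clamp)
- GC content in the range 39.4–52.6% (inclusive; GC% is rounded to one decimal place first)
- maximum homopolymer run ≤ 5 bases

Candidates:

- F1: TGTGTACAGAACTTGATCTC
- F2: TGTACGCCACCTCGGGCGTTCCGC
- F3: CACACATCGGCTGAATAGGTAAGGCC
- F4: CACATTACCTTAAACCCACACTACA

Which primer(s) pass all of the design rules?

F1 (20 nt, A=5 T=7 G=4 C=4): 3' end TC has 1 G/C ✓; GC 8/20 = 40.0% ✓; longest run = 2 ✓ — passes.
F2 (24 nt, A=2 T=5 G=7 C=10): 3' end GC has 2 G/C ✓; GC 17/24 = 70.8%, outside 39.4–52.6% ✗; longest run = 3 ✓ — fails.
F3 (26 nt, A=8 T=4 G=7 C=7): 3' end CC has 2 G/C ✓; GC 14/26 = 53.8%, outside 39.4–52.6% ✗; longest run = 2 ✓ — fails.
F4 (25 nt, A=10 T=5 G=0 C=10): 3' end CA has 1 G/C ✓; GC 10/25 = 40.0% ✓; longest run = 3 ✓ — passes.

F1 and F4.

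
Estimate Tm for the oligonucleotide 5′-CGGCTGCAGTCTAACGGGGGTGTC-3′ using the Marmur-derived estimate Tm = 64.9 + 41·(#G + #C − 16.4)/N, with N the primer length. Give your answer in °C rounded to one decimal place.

64.2°C

Base counts: A=3, T=5, G=10, C=6; G+C = 16, N = 24.
Tm = 64.9 + 41·(16 − 16.4)/24 = 64.9 + -16.40/24 = 64.2°C.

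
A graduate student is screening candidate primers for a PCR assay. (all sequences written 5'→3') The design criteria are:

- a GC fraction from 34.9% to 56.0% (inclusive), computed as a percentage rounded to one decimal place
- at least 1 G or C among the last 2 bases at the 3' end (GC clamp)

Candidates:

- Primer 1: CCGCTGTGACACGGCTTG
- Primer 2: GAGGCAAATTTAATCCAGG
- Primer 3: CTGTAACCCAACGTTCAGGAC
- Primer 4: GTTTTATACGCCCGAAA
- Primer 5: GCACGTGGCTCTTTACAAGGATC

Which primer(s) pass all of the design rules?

Primer 1 (18 nt, A=2 T=4 G=6 C=6): GC 12/18 = 66.7%, outside 34.9–56.0% ✗; 3' end TG has 1 G/C ✓ — fails.
Primer 2 (19 nt, A=7 T=4 G=5 C=3): GC 8/19 = 42.1% ✓; 3' end GG has 2 G/C ✓ — passes.
Primer 3 (21 nt, A=6 T=4 G=4 C=7): GC 11/21 = 52.4% ✓; 3' end AC has 1 G/C ✓ — passes.
Primer 4 (17 nt, A=5 T=5 G=3 C=4): GC 7/17 = 41.2% ✓; 3' end AA has 0 G/C, need ≥1 ✗ — fails.
Primer 5 (23 nt, A=5 T=6 G=6 C=6): GC 12/23 = 52.2% ✓; 3' end TC has 1 G/C ✓ — passes.

Primer 2, Primer 3 and Primer 5.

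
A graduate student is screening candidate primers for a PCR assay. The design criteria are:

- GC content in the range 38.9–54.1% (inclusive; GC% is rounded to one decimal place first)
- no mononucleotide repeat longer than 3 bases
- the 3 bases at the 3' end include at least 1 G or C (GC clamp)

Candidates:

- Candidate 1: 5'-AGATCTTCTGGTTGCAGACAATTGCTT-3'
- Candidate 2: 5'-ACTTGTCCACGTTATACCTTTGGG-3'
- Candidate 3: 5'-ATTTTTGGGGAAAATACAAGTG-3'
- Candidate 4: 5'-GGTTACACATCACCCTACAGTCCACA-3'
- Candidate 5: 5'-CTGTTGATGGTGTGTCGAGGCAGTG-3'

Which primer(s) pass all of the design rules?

Candidate 1 (27 nt, A=6 T=10 G=6 C=5): GC 11/27 = 40.7% ✓; longest run = 2 ✓; 3' end CTT has 1 G/C ✓ — passes.
Candidate 2 (24 nt, A=4 T=9 G=5 C=6): GC 11/24 = 45.8% ✓; longest run = 3 ✓; 3' end GGG has 3 G/C ✓ — passes.
Candidate 3 (22 nt, A=8 T=7 G=6 C=1): GC 7/22 = 31.8%, outside 38.9–54.1% ✗; longest run = 5, exceeds 3 ✗; 3' end GTG has 2 G/C ✓ — fails.
Candidate 4 (26 nt, A=8 T=5 G=3 C=10): GC 13/26 = 50.0% ✓; longest run = 3 ✓; 3' end ACA has 1 G/C ✓ — passes.
Candidate 5 (25 nt, A=3 T=8 G=11 C=3): GC 14/25 = 56.0%, outside 38.9–54.1% ✗; longest run = 2 ✓; 3' end GTG has 2 G/C ✓ — fails.

Candidate 1, Candidate 2 and Candidate 4.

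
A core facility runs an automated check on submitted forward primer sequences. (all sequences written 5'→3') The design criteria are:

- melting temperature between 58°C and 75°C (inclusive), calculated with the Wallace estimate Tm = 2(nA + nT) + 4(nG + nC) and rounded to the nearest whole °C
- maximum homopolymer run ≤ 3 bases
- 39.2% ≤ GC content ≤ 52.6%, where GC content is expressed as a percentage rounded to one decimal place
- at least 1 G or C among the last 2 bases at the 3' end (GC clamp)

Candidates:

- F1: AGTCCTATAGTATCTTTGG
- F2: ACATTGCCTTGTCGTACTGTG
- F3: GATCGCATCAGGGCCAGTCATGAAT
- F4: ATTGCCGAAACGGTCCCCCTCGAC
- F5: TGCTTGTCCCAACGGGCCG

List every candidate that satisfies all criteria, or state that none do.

F1 (19 nt, A=4 T=8 G=4 C=3): Tm = 2·12 + 4·7 = 52°C, outside 58–75°C ✗; longest run = 3 ✓; GC 7/19 = 36.8%, outside 39.2–52.6% ✗; 3' end GG has 2 G/C ✓ — fails.
F2 (21 nt, A=3 T=8 G=5 C=5): Tm = 2·11 + 4·10 = 62°C ✓; longest run = 2 ✓; GC 10/21 = 47.6% ✓; 3' end TG has 1 G/C ✓ — passes.
F3 (25 nt, A=7 T=5 G=7 C=6): Tm = 2·12 + 4·13 = 76°C, outside 58–75°C ✗; longest run = 3 ✓; GC 13/25 = 52.0% ✓; 3' end AT has 0 G/C, need ≥1 ✗ — fails.
F4 (24 nt, A=5 T=4 G=5 C=10): Tm = 2·9 + 4·15 = 78°C, outside 58–75°C ✗; longest run = 5, exceeds 3 ✗; GC 15/24 = 62.5%, outside 39.2–52.6% ✗; 3' end AC has 1 G/C ✓ — fails.
F5 (19 nt, A=2 T=4 G=6 C=7): Tm = 2·6 + 4·13 = 64°C ✓; longest run = 3 ✓; GC 13/19 = 68.4%, outside 39.2–52.6% ✗; 3' end CG has 2 G/C ✓ — fails.

F2 only.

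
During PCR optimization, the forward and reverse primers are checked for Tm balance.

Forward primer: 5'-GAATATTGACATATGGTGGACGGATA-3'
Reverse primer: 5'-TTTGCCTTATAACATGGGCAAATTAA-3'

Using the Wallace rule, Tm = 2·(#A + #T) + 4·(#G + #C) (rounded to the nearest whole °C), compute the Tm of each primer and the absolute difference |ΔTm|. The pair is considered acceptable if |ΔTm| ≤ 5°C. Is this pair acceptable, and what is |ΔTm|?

Forward: A=9 T=7 G=8 C=2 → Tm = 2·16 + 4·10 = 72°C.
Reverse: A=9 T=9 G=4 C=4 → Tm = 2·18 + 4·8 = 68°C.
|ΔTm| = |72 − 68| = 4°C, ≤ 5°C.

|ΔTm| = 4°C; the pair is acceptable.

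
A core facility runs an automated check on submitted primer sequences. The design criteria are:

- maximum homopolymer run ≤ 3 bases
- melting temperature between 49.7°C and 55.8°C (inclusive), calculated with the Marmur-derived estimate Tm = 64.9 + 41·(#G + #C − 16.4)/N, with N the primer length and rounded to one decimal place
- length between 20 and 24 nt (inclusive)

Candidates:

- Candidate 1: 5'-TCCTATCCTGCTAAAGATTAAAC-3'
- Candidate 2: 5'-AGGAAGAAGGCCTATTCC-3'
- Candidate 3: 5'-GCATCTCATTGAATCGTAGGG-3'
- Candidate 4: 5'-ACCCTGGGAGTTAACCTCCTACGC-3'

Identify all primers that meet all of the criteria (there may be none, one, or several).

Candidate 1 (23 nt, A=8 T=7 G=2 C=6): longest run = 3 ✓; Tm = 64.9 + 41·(8 − 16.4)/23 = 49.9°C ✓; length 23 ✓ — passes.
Candidate 2 (18 nt, A=6 T=3 G=5 C=4): longest run = 2 ✓; Tm = 64.9 + 41·(9 − 16.4)/18 = 48.0°C, outside 49.7–55.8°C ✗; length 18, outside 20–24 ✗ — fails.
Candidate 3 (21 nt, A=5 T=6 G=6 C=4): longest run = 3 ✓; Tm = 64.9 + 41·(10 − 16.4)/21 = 52.4°C ✓; length 21 ✓ — passes.
Candidate 4 (24 nt, A=5 T=5 G=5 C=9): longest run = 3 ✓; Tm = 64.9 + 41·(14 − 16.4)/24 = 60.8°C, outside 49.7–55.8°C ✗; length 24 ✓ — fails.

Candidate 1 and Candidate 3.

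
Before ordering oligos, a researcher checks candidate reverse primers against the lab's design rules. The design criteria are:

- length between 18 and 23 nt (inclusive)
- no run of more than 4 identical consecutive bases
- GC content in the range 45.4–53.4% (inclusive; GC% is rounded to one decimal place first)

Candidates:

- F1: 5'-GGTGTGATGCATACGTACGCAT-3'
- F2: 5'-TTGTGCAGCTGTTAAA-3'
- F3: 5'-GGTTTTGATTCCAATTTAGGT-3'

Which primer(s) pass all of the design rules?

F1 (22 nt, A=5 T=6 G=7 C=4): length 22 ✓; longest run = 2 ✓; GC 11/22 = 50.0% ✓ — passes.
F2 (16 nt, A=4 T=6 G=4 C=2): length 16, outside 18–23 ✗; longest run = 3 ✓; GC 6/16 = 37.5%, outside 45.4–53.4% ✗ — fails.
F3 (21 nt, A=4 T=10 G=5 C=2): length 21 ✓; longest run = 4 ✓; GC 7/21 = 33.3%, outside 45.4–53.4% ✗ — fails.

F1 only.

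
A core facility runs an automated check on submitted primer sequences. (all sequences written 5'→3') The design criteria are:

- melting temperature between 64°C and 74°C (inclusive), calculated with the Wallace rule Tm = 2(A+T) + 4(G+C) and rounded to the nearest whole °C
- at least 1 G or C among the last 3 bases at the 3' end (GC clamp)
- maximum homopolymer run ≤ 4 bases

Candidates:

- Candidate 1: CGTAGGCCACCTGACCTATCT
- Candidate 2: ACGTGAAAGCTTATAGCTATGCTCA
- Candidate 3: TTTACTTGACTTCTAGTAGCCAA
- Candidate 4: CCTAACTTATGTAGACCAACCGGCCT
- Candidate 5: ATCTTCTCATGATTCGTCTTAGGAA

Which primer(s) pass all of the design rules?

Candidate 1 (21 nt, A=4 T=5 G=4 C=8): Tm = 2·9 + 4·12 = 66°C ✓; 3' end TCT has 1 G/C ✓; longest run = 2 ✓ — passes.
Candidate 2 (25 nt, A=8 T=7 G=5 C=5): Tm = 2·15 + 4·10 = 70°C ✓; 3' end TCA has 1 G/C ✓; longest run = 3 ✓ — passes.
Candidate 3 (23 nt, A=6 T=9 G=3 C=5): Tm = 2·15 + 4·8 = 62°C, outside 64–74°C ✗; 3' end CAA has 1 G/C ✓; longest run = 3 ✓ — fails.
Candidate 4 (26 nt, A=7 T=6 G=4 C=9): Tm = 2·13 + 4·13 = 78°C, outside 64–74°C ✗; 3' end CCT has 2 G/C ✓; longest run = 2 ✓ — fails.
Candidate 5 (25 nt, A=6 T=10 G=4 C=5): Tm = 2·16 + 4·9 = 68°C ✓; 3' end GAA has 1 G/C ✓; longest run = 2 ✓ — passes.

Candidate 1, Candidate 2 and Candidate 5.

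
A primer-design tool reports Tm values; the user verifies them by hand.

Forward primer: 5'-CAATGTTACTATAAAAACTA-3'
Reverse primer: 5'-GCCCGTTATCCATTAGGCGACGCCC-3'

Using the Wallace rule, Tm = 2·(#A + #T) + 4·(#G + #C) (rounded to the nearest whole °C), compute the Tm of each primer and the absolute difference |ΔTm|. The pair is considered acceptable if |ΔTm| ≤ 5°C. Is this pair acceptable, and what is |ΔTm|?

|ΔTm| = 34°C; the pair is not acceptable.

Forward: A=10 T=6 G=1 C=3 → Tm = 2·16 + 4·4 = 48°C.
Reverse: A=4 T=5 G=6 C=10 → Tm = 2·9 + 4·16 = 82°C.
|ΔTm| = |48 − 82| = 34°C, > 5°C.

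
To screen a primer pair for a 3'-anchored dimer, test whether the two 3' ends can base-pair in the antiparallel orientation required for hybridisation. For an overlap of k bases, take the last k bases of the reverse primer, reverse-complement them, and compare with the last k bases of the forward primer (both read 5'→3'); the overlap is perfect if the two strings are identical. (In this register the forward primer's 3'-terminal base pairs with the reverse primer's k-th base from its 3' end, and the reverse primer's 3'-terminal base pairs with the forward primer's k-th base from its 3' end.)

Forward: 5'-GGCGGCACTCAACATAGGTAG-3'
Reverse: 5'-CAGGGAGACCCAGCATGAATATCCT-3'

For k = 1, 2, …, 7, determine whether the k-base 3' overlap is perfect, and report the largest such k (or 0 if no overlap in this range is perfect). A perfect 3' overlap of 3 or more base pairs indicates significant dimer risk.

Longest perfect overlap: 2 complementary base pairs; below the dimer-risk threshold (threshold 3).

Last 7 bases (5'→3') — forward …TAGGTAG, reverse …ATATCCT.
Reverse complement of the reverse primer's last 7 bases: AGGATAT; its first k bases are the reverse complement of the reverse primer's last k bases, so a perfect k-base overlap needs the forward primer's last k bases to equal them.
Comparing (forward last k vs required): k=1: G vs A ✗; k=2: AG vs AG ✓; k=3: TAG vs AGG ✗; k=4: GTAG vs AGGA ✗; k=5: GGTAG vs AGGAT ✗; k=6: AGGTAG vs AGGATA ✗; k=7: TAGGTAG vs AGGATAT ✗.
Only k = 2 is perfect, so the longest perfect 3' overlap is 2.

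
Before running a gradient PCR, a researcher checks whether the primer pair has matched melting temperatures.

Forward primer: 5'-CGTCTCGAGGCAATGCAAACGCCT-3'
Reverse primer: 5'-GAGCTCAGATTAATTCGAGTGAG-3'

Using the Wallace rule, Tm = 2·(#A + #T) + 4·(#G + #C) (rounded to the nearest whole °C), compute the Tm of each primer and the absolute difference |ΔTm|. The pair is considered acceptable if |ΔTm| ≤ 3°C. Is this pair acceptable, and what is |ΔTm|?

|ΔTm| = 10°C; the pair is not acceptable.

Forward: A=6 T=4 G=6 C=8 → Tm = 2·10 + 4·14 = 76°C.
Reverse: A=7 T=6 G=7 C=3 → Tm = 2·13 + 4·10 = 66°C.
|ΔTm| = |76 − 66| = 10°C, > 3°C.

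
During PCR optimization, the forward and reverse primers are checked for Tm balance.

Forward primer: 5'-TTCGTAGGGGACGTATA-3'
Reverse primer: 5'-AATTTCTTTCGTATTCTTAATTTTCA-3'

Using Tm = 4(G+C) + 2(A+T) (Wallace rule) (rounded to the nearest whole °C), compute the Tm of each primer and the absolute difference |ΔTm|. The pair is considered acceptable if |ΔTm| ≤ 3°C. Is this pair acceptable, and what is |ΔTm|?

Forward: A=4 T=5 G=6 C=2 → Tm = 2·9 + 4·8 = 50°C.
Reverse: A=6 T=15 G=1 C=4 → Tm = 2·21 + 4·5 = 62°C.
|ΔTm| = |50 − 62| = 12°C, > 3°C.

|ΔTm| = 12°C; the pair is not acceptable.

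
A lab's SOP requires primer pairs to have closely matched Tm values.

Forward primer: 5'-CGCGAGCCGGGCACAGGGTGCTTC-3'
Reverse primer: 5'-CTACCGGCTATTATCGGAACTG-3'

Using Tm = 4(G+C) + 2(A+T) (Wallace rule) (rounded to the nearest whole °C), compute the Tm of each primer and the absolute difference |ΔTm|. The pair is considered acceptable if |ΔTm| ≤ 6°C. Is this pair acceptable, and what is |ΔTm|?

|ΔTm| = 18°C; the pair is not acceptable.

Forward: A=3 T=3 G=10 C=8 → Tm = 2·6 + 4·18 = 84°C.
Reverse: A=5 T=6 G=5 C=6 → Tm = 2·11 + 4·11 = 66°C.
|ΔTm| = |84 − 66| = 18°C, > 6°C.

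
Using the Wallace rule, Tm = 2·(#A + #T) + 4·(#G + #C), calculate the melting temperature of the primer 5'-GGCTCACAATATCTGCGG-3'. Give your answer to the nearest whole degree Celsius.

Base counts: A=4, T=4, G=5, C=5 (length 18).
Tm = 2·(4+4) + 4·(5+5) = 2·8 + 4·10 = 16 + 40 = 56°C.

56°C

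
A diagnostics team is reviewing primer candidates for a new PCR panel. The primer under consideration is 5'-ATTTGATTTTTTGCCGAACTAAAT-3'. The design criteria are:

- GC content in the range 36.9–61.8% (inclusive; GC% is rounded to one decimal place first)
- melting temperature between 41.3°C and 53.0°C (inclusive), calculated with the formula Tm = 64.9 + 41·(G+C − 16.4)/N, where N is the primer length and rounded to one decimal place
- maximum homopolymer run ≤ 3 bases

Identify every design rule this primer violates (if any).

Base counts: A=7, T=11, G=3, C=3 (length 24).
GC content: GC 6/24 = 25.0%, outside 36.9–61.8% ✗
Tm: Tm = 64.9 + 41·(6 − 16.4)/24 = 47.1°C ✓
homopolymer run: longest run = 6, exceeds 3 ✗

Fails: GC content, homopolymer run.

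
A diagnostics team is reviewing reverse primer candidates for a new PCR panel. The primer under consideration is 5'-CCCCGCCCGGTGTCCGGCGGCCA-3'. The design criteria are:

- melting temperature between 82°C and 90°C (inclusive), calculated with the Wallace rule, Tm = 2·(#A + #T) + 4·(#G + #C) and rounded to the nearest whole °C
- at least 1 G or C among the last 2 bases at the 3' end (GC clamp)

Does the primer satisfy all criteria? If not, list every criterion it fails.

Meets all criteria.

Base counts: A=1, T=2, G=8, C=12 (length 23).
Tm: Tm = 2·3 + 4·20 = 86°C ✓
GC clamp: 3' end CA has 1 G/C ✓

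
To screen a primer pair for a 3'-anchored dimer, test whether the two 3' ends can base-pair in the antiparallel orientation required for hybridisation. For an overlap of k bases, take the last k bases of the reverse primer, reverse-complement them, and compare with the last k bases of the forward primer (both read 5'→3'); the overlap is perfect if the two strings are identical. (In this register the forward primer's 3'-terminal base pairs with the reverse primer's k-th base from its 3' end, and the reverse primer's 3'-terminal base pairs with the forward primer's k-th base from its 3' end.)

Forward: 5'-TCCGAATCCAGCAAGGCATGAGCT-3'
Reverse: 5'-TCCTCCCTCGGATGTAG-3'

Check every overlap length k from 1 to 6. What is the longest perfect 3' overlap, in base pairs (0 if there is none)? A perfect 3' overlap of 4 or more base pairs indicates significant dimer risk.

Last 6 bases (5'→3') — forward …TGAGCT, reverse …ATGTAG.
Reverse complement of the reverse primer's last 6 bases: CTACAT; its first k bases are the reverse complement of the reverse primer's last k bases, so a perfect k-base overlap needs the forward primer's last k bases to equal them.
Comparing (forward last k vs required): k=1: T vs C ✗; k=2: CT vs CT ✓; k=3: GCT vs CTA ✗; k=4: AGCT vs CTAC ✗; k=5: GAGCT vs CTACA ✗; k=6: TGAGCT vs CTACAT ✗.
Only k = 2 is perfect, so the longest perfect 3' overlap is 2.

Longest perfect overlap: 2 complementary base pairs; below the dimer-risk threshold (threshold 4).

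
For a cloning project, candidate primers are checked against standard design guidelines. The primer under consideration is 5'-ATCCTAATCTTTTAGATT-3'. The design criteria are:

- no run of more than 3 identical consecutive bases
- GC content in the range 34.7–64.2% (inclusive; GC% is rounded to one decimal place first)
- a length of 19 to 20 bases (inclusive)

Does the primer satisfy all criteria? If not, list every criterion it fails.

Base counts: A=5, T=9, G=1, C=3 (length 18).
homopolymer run: longest run = 4, exceeds 3 ✗
GC content: GC 4/18 = 22.2%, outside 34.7–64.2% ✗
length: length 18, outside 19–20 ✗

Fails: homopolymer run, GC content, length.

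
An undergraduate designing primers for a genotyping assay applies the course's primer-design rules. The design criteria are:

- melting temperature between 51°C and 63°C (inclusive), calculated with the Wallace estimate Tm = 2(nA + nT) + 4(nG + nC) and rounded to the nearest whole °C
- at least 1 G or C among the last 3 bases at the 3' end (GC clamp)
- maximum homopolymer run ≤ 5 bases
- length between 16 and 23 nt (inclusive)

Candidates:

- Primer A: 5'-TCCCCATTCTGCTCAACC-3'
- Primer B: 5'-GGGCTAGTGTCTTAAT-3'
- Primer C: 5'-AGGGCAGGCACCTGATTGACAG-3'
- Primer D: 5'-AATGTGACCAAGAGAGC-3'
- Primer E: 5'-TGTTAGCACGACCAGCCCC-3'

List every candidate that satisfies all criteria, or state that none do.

Primer A and Primer E.

Primer A (18 nt, A=3 T=5 G=1 C=9): Tm = 2·8 + 4·10 = 56°C ✓; 3' end ACC has 2 G/C ✓; longest run = 4 ✓; length 18 ✓ — passes.
Primer B (16 nt, A=3 T=6 G=5 C=2): Tm = 2·9 + 4·7 = 46°C, outside 51–63°C ✗; 3' end AAT has 0 G/C, need ≥1 ✗; longest run = 3 ✓; length 16 ✓ — fails.
Primer C (22 nt, A=6 T=3 G=8 C=5): Tm = 2·9 + 4·13 = 70°C, outside 51–63°C ✗; 3' end CAG has 2 G/C ✓; longest run = 3 ✓; length 22 ✓ — fails.
Primer D (17 nt, A=7 T=2 G=5 C=3): Tm = 2·9 + 4·8 = 50°C, outside 51–63°C ✗; 3' end AGC has 2 G/C ✓; longest run = 2 ✓; length 17 ✓ — fails.
Primer E (19 nt, A=4 T=3 G=4 C=8): Tm = 2·7 + 4·12 = 62°C ✓; 3' end CCC has 3 G/C ✓; longest run = 4 ✓; length 19 ✓ — passes.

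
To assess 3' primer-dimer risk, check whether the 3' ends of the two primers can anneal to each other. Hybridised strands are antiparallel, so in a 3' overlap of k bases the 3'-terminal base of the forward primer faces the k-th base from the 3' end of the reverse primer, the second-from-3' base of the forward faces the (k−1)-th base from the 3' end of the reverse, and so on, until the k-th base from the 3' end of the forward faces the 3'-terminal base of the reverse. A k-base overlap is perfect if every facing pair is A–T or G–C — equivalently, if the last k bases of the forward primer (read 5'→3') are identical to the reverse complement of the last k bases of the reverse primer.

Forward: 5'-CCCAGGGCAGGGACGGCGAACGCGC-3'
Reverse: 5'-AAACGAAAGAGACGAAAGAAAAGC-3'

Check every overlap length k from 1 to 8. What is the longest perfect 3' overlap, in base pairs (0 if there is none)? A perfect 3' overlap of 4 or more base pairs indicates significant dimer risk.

Longest perfect overlap: 2 complementary base pairs; below the dimer-risk threshold (threshold 4).

Last 8 bases (5'→3') — forward …GAACGCGC, reverse …AGAAAAGC.
Reverse complement of the reverse primer's last 8 bases: GCTTTTCT; its first k bases are the reverse complement of the reverse primer's last k bases, so a perfect k-base overlap needs the forward primer's last k bases to equal them.
Comparing (forward last k vs required): k=1: C vs G ✗; k=2: GC vs GC ✓; k=3: CGC vs GCT ✗; k=4: GCGC vs GCTT ✗; k=5: CGCGC vs GCTTT ✗; k=6: ACGCGC vs GCTTTT ✗; k=7: AACGCGC vs GCTTTTC ✗; k=8: GAACGCGC vs GCTTTTCT ✗.
Only k = 2 is perfect, so the longest perfect 3' overlap is 2.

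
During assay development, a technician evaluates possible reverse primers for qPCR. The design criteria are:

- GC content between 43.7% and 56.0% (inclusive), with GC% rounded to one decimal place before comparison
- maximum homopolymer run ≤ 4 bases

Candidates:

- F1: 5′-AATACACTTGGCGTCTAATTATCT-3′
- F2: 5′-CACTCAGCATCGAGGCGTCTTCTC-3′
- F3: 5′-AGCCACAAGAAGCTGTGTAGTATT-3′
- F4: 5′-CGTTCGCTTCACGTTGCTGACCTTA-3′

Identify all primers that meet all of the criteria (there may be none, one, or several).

F1 (24 nt, A=7 T=9 G=3 C=5): GC 8/24 = 33.3%, outside 43.7–56.0% ✗; longest run = 2 ✓ — fails.
F2 (24 nt, A=4 T=6 G=5 C=9): GC 14/24 = 58.3%, outside 43.7–56.0% ✗; longest run = 2 ✓ — fails.
F3 (24 nt, A=8 T=6 G=6 C=4): GC 10/24 = 41.7%, outside 43.7–56.0% ✗; longest run = 2 ✓ — fails.
F4 (25 nt, A=3 T=9 G=5 C=8): GC 13/25 = 52.0% ✓; longest run = 2 ✓ — passes.

F4 only.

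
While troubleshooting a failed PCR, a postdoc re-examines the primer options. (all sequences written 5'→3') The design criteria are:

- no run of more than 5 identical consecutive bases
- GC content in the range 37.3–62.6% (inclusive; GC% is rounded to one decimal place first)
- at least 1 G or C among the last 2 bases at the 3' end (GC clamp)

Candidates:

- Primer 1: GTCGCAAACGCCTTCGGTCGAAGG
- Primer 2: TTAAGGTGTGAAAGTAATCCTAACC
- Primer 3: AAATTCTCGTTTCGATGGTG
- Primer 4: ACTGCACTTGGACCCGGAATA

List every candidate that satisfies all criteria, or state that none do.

Primer 1 (24 nt, A=5 T=4 G=8 C=7): longest run = 3 ✓; GC 15/24 = 62.5% ✓; 3' end GG has 2 G/C ✓ — passes.
Primer 2 (25 nt, A=9 T=7 G=5 C=4): longest run = 3 ✓; GC 9/25 = 36.0%, outside 37.3–62.6% ✗; 3' end CC has 2 G/C ✓ — fails.
Primer 3 (20 nt, A=4 T=8 G=5 C=3): longest run = 3 ✓; GC 8/20 = 40.0% ✓; 3' end TG has 1 G/C ✓ — passes.
Primer 4 (21 nt, A=6 T=4 G=5 C=6): longest run = 3 ✓; GC 11/21 = 52.4% ✓; 3' end TA has 0 G/C, need ≥1 ✗ — fails.

Primer 1 and Primer 3.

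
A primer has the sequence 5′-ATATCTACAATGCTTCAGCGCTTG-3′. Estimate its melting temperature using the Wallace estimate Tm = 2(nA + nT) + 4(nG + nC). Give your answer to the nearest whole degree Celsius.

68°C

Base counts: A=6, T=8, G=4, C=6 (length 24).
Tm = 2·(6+8) + 4·(4+6) = 2·14 + 4·10 = 28 + 40 = 68°C.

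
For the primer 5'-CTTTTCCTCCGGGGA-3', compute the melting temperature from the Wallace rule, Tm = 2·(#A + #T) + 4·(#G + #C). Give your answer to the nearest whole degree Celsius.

Base counts: A=1, T=5, G=4, C=5 (length 15).
Tm = 2·(1+5) + 4·(4+5) = 2·6 + 4·9 = 12 + 36 = 48°C.

48°C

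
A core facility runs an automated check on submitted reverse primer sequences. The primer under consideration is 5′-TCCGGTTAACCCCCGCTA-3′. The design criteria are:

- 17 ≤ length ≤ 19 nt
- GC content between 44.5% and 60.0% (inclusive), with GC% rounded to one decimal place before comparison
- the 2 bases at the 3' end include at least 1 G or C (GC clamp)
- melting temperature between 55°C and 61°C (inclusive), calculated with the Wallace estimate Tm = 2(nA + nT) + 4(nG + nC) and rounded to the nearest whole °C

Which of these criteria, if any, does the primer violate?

Fails: GC content, GC clamp.

Base counts: A=3, T=4, G=3, C=8 (length 18).
length: length 18 ✓
GC content: GC 11/18 = 61.1%, outside 44.5–60.0% ✗
GC clamp: 3' end TA has 0 G/C, need ≥1 ✗
Tm: Tm = 2·7 + 4·11 = 58°C ✓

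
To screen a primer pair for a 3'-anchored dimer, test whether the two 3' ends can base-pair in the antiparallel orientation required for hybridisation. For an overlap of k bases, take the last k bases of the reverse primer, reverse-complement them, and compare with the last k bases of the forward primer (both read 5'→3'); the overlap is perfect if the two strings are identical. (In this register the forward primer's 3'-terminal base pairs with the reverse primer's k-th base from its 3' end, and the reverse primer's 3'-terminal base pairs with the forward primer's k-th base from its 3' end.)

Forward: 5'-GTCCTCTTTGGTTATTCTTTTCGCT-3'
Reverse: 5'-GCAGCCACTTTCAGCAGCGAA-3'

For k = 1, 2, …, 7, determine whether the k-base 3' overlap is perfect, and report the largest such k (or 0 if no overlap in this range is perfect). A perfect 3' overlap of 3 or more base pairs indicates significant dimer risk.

Longest perfect overlap: 6 complementary base pairs; significant dimer risk (threshold 3).

Last 7 bases (5'→3') — forward …TTTCGCT, reverse …CAGCGAA.
Reverse complement of the reverse primer's last 7 bases: TTCGCTG; its first k bases are the reverse complement of the reverse primer's last k bases, so a perfect k-base overlap needs the forward primer's last k bases to equal them.
Comparing (forward last k vs required): k=1: T vs T ✓; k=2: CT vs TT ✗; k=3: GCT vs TTC ✗; k=4: CGCT vs TTCG ✗; k=5: TCGCT vs TTCGC ✗; k=6: TTCGCT vs TTCGCT ✓; k=7: TTTCGCT vs TTCGCTG ✗.
Perfect overlaps at k = 1, 6; the largest is 6.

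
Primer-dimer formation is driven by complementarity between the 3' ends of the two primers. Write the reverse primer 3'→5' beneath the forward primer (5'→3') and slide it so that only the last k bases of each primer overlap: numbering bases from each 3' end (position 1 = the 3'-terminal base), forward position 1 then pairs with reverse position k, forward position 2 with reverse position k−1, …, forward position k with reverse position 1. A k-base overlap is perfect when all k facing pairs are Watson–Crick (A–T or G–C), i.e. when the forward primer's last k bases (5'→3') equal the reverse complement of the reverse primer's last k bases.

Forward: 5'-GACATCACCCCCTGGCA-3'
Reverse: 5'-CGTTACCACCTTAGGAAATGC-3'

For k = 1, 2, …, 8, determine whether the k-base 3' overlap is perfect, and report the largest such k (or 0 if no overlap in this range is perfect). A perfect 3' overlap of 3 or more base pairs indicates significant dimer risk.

Last 8 bases (5'→3') — forward …CCCTGGCA, reverse …GGAAATGC.
Reverse complement of the reverse primer's last 8 bases: GCATTTCC; its first k bases are the reverse complement of the reverse primer's last k bases, so a perfect k-base overlap needs the forward primer's last k bases to equal them.
Comparing (forward last k vs required): k=1: A vs G ✗; k=2: CA vs GC ✗; k=3: GCA vs GCA ✓; k=4: GGCA vs GCAT ✗; k=5: TGGCA vs GCATT ✗; k=6: CTGGCA vs GCATTT ✗; k=7: CCTGGCA vs GCATTTC ✗; k=8: CCCTGGCA vs GCATTTCC ✗.
Only k = 3 is perfect, so the longest perfect 3' overlap is 3.

Longest perfect overlap: 3 complementary base pairs; significant dimer risk (threshold 3).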